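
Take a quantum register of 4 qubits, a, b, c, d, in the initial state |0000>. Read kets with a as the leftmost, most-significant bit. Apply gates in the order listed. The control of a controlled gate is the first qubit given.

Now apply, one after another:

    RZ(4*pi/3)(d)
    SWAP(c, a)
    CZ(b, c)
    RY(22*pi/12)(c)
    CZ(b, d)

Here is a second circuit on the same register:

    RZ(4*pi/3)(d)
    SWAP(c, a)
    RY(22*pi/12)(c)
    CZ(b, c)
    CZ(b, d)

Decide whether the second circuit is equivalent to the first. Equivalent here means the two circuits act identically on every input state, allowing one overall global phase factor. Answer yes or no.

No — the two circuits implement different unitaries, even allowing a global phase.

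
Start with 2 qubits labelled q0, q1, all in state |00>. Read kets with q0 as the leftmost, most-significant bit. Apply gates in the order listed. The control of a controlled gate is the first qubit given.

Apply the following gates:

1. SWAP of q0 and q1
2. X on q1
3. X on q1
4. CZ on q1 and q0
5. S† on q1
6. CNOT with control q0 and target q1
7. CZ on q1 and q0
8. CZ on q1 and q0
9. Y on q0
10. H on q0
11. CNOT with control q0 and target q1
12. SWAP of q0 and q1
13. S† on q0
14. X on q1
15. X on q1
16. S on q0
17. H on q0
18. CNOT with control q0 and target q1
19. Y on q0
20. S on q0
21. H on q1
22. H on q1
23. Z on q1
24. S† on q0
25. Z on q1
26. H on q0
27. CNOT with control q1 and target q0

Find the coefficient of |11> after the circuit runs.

The amplitude on |11> is sqrt(2)/2. Key observation: steps 7-8 multiply out to the identity, so the circuit reduces to the remaining gates.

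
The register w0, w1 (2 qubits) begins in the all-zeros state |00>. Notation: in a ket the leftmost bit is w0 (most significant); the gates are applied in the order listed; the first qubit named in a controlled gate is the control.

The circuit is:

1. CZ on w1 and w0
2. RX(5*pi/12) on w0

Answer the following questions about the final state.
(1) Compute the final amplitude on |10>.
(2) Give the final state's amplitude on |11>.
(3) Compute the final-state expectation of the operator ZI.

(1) The final state's coefficient on |10> equals -I*sqrt(3*sqrt(2) + 6)/4 + I*sqrt(2 - sqrt(2))/4.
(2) The amplitude on |11> is 0.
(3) The expectation value of ZI is -sqrt(2)/4 + sqrt(6)/4.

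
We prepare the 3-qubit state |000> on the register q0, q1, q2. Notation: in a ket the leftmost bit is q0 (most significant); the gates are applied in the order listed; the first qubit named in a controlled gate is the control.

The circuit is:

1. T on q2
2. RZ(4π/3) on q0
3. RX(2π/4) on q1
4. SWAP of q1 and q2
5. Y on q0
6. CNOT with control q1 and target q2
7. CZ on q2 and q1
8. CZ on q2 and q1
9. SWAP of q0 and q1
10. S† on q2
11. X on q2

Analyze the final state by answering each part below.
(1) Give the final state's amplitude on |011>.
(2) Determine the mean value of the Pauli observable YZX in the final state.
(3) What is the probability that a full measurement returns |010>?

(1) |011> carries amplitude -sqrt(2)*exp(5*I*pi/6)/2 in the final state. Key observation: gates 7-8 undo each other exactly, leaving only the rest of the circuit to track.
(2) The expectation value of YZX is 0.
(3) A full measurement returns |010> with probability 1/2.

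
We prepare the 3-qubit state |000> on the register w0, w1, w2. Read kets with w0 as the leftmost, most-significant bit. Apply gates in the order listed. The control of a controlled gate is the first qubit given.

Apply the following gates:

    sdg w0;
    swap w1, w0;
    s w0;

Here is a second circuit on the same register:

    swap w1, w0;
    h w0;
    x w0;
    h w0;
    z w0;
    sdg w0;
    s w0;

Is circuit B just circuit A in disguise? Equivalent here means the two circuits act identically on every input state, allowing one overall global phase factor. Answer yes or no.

No: there is an input state on which the two circuits produce genuinely different outputs (not merely differing by a phase).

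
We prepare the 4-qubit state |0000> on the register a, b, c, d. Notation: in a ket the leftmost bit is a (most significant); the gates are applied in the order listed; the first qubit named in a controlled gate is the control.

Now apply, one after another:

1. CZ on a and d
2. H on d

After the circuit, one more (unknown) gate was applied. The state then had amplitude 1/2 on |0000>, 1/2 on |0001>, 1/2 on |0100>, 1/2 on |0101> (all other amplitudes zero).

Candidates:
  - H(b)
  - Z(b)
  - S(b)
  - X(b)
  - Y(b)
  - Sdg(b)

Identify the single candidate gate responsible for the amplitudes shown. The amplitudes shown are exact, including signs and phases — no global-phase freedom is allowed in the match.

The applied gate was H(b).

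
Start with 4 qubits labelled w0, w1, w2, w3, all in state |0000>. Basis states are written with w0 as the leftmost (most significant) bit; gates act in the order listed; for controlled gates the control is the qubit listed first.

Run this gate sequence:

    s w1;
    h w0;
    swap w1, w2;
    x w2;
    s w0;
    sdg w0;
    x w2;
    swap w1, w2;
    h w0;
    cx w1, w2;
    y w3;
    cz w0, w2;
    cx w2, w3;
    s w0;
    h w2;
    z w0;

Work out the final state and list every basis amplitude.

The resulting statevector has amplitude sqrt(2)*I/2 on |0001>, sqrt(2)*I/2 on |0011>, and 0 on every other basis state. Key observation: steps 2-9 multiply out to the identity, so the circuit reduces to the remaining gates.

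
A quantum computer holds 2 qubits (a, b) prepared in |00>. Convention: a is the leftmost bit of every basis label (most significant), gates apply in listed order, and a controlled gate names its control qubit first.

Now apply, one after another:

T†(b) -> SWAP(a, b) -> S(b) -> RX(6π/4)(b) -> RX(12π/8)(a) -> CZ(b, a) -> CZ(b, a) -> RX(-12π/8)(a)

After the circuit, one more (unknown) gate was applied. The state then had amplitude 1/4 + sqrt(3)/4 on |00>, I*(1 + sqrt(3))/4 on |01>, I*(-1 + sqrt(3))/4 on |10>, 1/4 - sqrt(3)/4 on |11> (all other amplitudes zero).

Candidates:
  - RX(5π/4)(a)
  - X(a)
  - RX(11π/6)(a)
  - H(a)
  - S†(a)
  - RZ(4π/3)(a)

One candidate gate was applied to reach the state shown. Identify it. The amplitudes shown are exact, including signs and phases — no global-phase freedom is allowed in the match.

The applied gate was RX(11π/6)(a). Key observation: steps 5-8 multiply out to the identity, so the circuit reduces to the remaining gates.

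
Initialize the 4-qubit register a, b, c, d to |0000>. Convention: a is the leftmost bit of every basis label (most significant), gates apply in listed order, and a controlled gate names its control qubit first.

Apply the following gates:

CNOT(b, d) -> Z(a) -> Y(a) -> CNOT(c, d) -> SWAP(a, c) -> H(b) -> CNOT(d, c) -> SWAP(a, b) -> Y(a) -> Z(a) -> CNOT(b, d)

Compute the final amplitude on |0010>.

The amplitude on |0010> is sqrt(2)/2.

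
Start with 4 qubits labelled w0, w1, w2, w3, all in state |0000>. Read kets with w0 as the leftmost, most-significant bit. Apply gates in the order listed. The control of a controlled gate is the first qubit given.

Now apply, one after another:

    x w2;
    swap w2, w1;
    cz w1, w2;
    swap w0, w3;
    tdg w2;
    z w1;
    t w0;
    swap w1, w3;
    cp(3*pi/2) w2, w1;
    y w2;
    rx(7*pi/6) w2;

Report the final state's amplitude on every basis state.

The final amplitudes are -sqrt(6)/4 - sqrt(2)/4 on |0001>, I*(-sqrt(2) + sqrt(6))/4 on |0011>, and 0 on every other basis state.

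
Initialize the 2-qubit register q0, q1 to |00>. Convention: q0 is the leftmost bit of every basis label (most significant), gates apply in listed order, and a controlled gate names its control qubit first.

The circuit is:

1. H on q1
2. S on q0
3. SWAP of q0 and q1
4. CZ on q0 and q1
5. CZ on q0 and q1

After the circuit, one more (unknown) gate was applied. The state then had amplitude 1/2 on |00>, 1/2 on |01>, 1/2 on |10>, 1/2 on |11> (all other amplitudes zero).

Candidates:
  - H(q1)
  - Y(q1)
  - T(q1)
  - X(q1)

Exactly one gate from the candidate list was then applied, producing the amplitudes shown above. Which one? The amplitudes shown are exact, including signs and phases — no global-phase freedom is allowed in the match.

It was H(q1) that produced the state shown.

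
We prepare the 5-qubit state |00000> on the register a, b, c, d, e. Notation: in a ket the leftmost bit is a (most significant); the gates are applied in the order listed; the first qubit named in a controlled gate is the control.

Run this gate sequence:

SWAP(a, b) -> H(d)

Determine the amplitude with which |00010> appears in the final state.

The final state's coefficient on |00010> equals sqrt(2)/2.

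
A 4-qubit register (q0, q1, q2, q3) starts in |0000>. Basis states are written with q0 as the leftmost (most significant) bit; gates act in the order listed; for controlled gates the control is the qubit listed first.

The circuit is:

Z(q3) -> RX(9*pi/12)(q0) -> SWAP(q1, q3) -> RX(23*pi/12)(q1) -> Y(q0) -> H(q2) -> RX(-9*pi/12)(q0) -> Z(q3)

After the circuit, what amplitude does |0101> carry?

The final state's coefficient on |0101> equals 0.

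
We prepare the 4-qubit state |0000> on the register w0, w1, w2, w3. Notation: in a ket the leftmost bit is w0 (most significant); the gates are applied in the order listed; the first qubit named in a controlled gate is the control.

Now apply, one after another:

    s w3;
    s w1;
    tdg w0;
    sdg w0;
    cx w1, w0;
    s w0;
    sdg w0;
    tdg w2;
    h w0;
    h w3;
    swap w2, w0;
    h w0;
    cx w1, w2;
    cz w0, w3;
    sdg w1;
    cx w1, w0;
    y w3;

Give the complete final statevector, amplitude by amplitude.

The resulting statevector has amplitude -sqrt(2)*I/4 on |0000>, sqrt(2)*I/4 on |0001>, -sqrt(2)*I/4 on |0010>, sqrt(2)*I/4 on |0011>, 0 on |0100>, 0 on |0101>, 0 on |0110>, 0 on |0111>, sqrt(2)*I/4 on |1000>, sqrt(2)*I/4 on |1001>, sqrt(2)*I/4 on |1010>, sqrt(2)*I/4 on |1011>, 0 on |1100>, 0 on |1101>, 0 on |1110>, 0 on |1111>.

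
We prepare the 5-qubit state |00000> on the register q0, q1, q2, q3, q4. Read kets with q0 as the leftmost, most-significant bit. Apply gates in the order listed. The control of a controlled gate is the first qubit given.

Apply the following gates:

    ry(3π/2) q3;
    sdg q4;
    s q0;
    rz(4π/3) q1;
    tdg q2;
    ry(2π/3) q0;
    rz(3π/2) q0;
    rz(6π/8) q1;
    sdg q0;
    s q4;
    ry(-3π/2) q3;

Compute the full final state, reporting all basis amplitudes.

The resulting statevector has amplitude exp(5*I*pi/24)/2 on |00000>, -sqrt(3)*exp(5*I*pi/24)/2 on |10000>, and 0 on every other basis state.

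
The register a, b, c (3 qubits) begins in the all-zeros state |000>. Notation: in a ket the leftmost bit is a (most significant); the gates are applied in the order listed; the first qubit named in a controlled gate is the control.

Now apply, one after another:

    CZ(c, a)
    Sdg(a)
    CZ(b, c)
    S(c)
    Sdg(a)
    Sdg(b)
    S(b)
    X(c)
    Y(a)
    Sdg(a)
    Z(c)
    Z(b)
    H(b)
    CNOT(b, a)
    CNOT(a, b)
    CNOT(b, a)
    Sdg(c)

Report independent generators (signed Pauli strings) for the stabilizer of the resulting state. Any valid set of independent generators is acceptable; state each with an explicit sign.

The final state is stabilized by the group generated by +XII, -IZI, -IIZ; other independent generating sets are equally valid.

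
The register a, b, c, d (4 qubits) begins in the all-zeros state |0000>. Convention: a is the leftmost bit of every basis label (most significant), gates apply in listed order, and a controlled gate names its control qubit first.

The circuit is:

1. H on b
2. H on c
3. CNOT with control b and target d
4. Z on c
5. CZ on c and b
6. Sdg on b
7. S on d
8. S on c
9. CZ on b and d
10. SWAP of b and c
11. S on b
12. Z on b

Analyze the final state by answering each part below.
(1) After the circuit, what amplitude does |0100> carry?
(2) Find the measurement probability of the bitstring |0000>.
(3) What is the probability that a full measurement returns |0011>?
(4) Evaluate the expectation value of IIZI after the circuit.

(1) The amplitude on |0100> is -1/2.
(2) Outcome |0000> occurs with probability 1/4.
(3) Outcome |0011> occurs with probability 1/4.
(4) The observable IIZI averages to 0.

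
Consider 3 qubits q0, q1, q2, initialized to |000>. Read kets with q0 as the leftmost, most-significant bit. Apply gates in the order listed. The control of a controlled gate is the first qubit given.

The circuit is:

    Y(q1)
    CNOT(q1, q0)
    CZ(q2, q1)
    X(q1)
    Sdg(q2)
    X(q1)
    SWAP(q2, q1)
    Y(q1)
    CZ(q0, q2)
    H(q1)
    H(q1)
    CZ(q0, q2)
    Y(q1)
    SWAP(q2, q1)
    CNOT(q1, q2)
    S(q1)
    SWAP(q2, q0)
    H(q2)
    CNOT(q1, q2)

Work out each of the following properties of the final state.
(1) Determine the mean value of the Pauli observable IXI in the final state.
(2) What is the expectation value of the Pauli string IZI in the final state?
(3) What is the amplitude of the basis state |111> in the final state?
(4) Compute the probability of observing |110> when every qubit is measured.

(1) In the final state, IXI has expectation 0. Key observation: steps 7-14 multiply out to the identity, so the circuit reduces to the remaining gates.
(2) The observable IZI averages to -1.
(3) |111> carries amplitude -sqrt(2)/2 in the final state.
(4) Outcome |110> occurs with probability 1/2.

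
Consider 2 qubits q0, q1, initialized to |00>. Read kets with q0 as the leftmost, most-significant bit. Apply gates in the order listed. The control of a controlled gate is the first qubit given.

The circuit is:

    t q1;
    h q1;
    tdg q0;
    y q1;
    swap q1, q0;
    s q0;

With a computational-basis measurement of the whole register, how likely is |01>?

The probability of measuring |01> is 0.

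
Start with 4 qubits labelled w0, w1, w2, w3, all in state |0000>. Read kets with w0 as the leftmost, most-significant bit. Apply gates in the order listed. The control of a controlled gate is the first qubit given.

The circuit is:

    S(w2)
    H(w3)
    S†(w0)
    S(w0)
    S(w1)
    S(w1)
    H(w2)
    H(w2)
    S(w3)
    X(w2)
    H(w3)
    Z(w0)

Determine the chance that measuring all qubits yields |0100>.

A full measurement returns |0100> with probability 0.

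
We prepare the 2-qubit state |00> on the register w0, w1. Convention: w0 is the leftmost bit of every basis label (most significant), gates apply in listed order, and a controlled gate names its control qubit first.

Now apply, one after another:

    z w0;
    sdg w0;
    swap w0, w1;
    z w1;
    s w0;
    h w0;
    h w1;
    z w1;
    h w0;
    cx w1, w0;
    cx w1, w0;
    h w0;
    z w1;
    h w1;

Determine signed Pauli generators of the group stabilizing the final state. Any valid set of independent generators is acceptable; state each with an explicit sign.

The final state is stabilized by the group generated by +XI, +IZ; other independent generating sets are equally valid.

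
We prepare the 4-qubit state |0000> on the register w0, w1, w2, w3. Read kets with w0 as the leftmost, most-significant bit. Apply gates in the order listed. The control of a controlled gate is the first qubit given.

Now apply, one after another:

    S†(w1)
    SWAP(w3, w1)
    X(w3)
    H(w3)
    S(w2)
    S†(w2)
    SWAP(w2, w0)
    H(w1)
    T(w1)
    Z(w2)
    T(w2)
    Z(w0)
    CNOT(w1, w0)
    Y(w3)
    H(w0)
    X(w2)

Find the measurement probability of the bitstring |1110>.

The probability of measuring |1110> is 1/8. Key observation: the block from step 5 through step 6 cancels to the identity and can be dropped.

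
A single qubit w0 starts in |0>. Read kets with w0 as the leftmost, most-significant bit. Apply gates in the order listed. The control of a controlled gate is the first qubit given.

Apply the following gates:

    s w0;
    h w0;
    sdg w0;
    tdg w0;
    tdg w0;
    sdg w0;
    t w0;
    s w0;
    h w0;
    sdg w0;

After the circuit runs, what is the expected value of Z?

In the final state, Z has expectation -sqrt(2)/2.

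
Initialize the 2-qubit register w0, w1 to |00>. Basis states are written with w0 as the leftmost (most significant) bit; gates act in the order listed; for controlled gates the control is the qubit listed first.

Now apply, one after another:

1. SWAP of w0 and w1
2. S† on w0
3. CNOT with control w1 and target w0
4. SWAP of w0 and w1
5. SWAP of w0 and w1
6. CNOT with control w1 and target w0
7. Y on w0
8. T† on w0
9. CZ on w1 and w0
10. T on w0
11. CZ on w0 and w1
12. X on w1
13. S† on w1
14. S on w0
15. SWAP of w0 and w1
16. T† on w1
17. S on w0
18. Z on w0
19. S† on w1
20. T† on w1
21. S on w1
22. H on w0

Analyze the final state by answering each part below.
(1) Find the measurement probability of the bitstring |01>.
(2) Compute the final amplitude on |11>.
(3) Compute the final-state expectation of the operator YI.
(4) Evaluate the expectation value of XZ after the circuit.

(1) A full measurement returns |01> with probability 1/2. Key observation: the block from step 4 through step 5 cancels to the identity and can be dropped.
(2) |11> carries amplitude sqrt(2)*I/2 in the final state.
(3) The observable YI averages to 0.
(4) The expectation value of XZ is 1.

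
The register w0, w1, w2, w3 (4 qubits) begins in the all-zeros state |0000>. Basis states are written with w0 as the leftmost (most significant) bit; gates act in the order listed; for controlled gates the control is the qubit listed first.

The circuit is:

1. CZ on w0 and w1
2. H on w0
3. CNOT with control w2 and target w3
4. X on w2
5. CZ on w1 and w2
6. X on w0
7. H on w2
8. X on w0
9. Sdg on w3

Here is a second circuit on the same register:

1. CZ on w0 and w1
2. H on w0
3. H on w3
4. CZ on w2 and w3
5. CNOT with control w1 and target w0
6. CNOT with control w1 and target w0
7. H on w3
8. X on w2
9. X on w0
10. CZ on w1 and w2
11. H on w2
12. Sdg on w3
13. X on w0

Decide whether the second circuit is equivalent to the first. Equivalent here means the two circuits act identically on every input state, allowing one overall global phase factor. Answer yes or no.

Yes, they are equivalent — the unitaries differ by at most a global phase.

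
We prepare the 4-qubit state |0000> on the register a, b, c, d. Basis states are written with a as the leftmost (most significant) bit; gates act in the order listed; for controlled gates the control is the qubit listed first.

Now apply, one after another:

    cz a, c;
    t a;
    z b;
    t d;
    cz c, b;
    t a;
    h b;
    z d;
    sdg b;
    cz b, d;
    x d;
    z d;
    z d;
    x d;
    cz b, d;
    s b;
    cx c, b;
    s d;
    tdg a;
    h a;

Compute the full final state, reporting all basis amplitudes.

The final amplitudes are 1/2 on |0000>, 1/2 on |0100>, 1/2 on |1000>, 1/2 on |1100>, and 0 on every other basis state.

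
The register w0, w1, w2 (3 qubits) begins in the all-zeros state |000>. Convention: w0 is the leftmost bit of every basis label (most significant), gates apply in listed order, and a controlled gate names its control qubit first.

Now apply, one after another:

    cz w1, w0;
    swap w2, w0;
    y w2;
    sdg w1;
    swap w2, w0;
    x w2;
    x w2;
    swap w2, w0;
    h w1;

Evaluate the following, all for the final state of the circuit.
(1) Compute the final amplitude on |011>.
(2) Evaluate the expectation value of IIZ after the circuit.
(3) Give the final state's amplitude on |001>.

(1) The final state's coefficient on |011> equals sqrt(2)*I/2. Key observation: steps 5-8 multiply out to the identity, so the circuit reduces to the remaining gates.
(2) The expectation value of IIZ is -1.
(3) The final state's coefficient on |001> equals sqrt(2)*I/2.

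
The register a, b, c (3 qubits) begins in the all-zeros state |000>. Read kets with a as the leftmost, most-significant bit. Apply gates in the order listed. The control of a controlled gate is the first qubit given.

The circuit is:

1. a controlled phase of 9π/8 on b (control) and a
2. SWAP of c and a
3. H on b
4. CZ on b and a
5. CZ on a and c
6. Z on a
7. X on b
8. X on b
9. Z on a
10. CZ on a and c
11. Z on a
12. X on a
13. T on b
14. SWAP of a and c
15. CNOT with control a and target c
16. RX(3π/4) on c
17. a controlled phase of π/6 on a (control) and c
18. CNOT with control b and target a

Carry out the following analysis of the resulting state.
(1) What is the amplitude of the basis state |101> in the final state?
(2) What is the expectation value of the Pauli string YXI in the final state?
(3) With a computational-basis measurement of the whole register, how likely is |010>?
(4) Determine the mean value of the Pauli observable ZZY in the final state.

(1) |101> carries amplitude 0 in the final state.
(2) The observable YXI averages to sqrt(2)/2.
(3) A full measurement returns |010> with probability 0.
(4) The expectation value of ZZY is sqrt(2)/2.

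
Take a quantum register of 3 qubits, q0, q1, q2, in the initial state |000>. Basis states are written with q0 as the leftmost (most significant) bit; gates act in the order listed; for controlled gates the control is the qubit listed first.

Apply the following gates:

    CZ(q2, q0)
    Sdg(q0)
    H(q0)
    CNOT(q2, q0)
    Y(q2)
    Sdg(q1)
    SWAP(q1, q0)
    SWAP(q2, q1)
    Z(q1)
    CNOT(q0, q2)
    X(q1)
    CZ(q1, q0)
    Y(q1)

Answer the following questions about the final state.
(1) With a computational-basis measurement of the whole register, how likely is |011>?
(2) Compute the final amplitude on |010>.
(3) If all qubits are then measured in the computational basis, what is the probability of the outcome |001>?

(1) A full measurement returns |011> with probability 1/2.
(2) The amplitude on |010> is sqrt(2)/2.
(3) Outcome |001> occurs with probability 0.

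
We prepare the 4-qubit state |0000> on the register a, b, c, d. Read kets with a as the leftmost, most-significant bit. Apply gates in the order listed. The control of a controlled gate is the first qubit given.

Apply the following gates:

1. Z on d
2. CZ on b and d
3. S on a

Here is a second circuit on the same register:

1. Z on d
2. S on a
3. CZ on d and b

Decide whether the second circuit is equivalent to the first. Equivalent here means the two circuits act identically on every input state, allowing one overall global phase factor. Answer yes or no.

Yes, they are equivalent — the unitaries differ by at most a global phase.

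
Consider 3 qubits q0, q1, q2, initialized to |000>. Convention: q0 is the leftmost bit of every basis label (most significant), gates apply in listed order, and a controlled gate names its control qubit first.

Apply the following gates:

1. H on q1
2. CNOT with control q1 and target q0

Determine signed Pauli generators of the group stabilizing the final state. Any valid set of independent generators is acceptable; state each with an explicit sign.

The final state is stabilized by the group generated by +XXI, +ZZI, +IIZ; other independent generating sets are equally valid.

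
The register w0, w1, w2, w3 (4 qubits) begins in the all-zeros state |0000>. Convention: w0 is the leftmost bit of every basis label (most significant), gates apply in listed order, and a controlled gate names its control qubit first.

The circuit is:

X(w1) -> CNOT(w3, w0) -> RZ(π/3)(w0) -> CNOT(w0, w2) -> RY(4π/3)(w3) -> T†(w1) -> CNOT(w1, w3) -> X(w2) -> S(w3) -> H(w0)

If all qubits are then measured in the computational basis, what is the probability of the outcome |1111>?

Outcome |1111> occurs with probability 1/8.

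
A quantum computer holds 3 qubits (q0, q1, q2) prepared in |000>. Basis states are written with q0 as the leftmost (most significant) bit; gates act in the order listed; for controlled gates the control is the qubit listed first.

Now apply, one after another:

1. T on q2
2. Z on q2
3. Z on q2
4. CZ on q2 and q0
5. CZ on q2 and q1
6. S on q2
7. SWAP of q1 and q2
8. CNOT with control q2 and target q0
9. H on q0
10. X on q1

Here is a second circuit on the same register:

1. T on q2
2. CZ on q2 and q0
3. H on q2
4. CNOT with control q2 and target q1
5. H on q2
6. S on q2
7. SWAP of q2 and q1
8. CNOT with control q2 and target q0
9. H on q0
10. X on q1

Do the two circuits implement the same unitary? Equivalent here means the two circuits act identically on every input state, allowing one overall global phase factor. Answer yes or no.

No: there is an input state on which the two circuits produce genuinely different outputs (not merely differing by a phase).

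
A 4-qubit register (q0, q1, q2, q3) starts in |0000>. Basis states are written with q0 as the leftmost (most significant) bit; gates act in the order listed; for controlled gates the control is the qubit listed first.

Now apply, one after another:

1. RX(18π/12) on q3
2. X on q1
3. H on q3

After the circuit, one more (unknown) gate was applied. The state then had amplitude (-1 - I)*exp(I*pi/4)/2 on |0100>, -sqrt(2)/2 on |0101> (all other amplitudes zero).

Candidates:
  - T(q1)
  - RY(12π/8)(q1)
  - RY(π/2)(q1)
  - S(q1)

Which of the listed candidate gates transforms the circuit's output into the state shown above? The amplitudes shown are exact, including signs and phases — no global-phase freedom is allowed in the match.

The unique candidate consistent with the amplitudes is T(q1).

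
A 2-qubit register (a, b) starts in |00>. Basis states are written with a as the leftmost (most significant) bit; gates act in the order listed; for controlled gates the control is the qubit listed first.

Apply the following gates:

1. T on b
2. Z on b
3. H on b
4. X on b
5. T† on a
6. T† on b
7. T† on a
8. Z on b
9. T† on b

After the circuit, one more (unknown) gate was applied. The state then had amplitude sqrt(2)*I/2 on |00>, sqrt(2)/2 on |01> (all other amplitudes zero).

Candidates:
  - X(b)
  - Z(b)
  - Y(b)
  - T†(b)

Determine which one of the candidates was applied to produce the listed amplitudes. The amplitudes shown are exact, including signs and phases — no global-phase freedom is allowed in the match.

It was X(b) that produced the state shown.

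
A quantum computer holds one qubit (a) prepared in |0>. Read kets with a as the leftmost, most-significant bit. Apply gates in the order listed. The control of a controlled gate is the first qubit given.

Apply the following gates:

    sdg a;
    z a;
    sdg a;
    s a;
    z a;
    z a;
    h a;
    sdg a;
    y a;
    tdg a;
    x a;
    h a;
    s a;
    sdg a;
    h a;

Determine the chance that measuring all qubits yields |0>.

The probability of measuring |0> is 1/2.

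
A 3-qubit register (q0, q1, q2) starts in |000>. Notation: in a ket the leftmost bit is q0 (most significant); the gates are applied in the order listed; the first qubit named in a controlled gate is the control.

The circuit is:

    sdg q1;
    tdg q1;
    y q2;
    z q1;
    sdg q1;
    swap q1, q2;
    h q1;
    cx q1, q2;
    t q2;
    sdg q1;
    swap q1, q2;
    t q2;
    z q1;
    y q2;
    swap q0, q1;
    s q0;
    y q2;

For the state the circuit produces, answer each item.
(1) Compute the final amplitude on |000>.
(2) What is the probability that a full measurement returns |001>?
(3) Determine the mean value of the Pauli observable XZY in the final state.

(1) The amplitude on |000> is sqrt(2)*I/2.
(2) The probability of measuring |001> is 0.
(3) The expectation value of XZY is 1.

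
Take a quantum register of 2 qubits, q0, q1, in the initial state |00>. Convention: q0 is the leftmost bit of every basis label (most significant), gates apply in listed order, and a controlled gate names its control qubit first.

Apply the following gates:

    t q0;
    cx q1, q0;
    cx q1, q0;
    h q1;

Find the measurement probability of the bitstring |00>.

Outcome |00> occurs with probability 1/2.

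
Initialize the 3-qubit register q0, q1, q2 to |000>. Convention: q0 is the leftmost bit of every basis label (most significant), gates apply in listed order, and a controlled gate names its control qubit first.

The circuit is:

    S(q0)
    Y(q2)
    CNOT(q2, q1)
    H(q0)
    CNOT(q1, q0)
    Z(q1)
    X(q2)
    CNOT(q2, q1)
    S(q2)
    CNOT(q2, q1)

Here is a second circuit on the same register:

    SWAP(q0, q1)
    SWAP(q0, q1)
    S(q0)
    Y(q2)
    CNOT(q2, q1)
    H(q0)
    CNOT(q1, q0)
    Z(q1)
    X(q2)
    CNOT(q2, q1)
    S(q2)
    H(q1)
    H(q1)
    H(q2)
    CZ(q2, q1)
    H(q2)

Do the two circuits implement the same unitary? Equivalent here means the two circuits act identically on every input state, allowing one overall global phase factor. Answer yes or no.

No: there is an input state on which the two circuits produce genuinely different outputs (not merely differing by a phase).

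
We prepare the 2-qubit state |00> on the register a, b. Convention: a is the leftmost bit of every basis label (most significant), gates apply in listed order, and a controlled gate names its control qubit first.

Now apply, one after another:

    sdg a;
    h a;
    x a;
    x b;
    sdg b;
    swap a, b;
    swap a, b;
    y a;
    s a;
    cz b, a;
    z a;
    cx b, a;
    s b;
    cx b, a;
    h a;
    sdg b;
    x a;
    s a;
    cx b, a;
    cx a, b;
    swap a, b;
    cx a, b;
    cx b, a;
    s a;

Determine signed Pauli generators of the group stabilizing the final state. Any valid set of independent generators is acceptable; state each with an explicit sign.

The final state is stabilized by the group generated by +YI, -IZ; other independent generating sets are equally valid.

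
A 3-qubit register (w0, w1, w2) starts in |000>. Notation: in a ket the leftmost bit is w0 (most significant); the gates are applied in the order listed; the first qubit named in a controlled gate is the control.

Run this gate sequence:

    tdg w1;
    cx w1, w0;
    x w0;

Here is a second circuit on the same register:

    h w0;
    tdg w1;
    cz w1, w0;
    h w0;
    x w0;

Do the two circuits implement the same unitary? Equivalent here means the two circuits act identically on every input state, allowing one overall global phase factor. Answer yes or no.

Yes: on every input state the two circuits agree up to one overall phase factor.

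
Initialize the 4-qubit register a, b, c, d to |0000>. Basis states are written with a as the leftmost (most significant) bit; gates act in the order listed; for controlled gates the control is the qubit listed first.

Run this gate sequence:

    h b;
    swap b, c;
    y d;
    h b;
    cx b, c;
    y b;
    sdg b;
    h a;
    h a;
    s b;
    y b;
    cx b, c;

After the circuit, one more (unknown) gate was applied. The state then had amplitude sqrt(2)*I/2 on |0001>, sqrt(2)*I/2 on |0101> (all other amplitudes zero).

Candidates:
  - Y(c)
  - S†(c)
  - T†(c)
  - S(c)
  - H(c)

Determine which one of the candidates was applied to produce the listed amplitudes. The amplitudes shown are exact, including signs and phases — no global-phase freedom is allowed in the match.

The unique candidate consistent with the amplitudes is H(c).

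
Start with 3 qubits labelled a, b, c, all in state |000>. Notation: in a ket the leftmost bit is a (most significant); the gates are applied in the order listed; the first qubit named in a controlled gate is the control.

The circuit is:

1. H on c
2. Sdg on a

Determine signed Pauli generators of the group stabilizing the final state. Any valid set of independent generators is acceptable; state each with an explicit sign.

One valid set of independent stabilizer generators is +IIX, +ZII, +IZI (any independent generating set of the same group is equally correct).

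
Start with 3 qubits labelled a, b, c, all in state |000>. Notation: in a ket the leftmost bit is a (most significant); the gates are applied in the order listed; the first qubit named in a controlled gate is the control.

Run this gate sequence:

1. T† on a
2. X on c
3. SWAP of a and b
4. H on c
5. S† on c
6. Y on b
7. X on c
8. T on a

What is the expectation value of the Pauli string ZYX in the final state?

The expectation value of ZYX is 0.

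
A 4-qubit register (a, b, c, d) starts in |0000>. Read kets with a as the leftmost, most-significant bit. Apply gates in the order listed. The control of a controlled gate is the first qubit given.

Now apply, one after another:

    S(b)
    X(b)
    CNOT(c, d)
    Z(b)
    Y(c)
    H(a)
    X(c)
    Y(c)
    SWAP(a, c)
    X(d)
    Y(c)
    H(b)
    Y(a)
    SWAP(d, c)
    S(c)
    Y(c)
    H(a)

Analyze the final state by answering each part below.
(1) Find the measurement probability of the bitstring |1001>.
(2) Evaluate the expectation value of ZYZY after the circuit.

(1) Outcome |1001> occurs with probability 1/8.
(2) The observable ZYZY averages to 0.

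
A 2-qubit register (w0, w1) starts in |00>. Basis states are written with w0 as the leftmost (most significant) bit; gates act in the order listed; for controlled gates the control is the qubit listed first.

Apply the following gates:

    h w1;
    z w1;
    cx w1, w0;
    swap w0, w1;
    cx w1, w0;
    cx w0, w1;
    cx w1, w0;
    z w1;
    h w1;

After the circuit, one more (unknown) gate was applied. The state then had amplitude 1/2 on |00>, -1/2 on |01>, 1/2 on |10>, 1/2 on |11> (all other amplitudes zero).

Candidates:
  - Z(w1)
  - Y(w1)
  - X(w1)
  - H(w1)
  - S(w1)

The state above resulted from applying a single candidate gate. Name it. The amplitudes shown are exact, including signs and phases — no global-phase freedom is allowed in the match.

It was Z(w1) that produced the state shown.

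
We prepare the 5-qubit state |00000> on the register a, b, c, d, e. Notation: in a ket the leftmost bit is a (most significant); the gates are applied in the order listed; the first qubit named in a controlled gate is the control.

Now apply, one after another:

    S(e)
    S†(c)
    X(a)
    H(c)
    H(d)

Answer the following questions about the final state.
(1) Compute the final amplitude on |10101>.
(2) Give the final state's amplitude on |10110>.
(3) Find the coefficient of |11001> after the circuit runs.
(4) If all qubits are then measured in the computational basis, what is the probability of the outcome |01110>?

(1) The final state's coefficient on |10101> equals 0.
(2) The final state's coefficient on |10110> equals 1/2.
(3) |11001> carries amplitude 0 in the final state.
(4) A full measurement returns |01110> with probability 0.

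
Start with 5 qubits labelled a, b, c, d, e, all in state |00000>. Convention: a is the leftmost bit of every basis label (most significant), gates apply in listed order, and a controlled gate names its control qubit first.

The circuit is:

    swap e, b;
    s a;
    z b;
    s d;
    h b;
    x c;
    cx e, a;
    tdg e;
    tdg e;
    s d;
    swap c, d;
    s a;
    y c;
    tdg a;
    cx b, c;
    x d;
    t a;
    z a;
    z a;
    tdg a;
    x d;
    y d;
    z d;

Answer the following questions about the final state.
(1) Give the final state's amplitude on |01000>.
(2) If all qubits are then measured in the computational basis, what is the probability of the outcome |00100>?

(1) The final state's coefficient on |01000> equals sqrt(2)/2. Key observation: the block from step 16 through step 21 cancels to the identity and can be dropped.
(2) Outcome |00100> occurs with probability 1/2.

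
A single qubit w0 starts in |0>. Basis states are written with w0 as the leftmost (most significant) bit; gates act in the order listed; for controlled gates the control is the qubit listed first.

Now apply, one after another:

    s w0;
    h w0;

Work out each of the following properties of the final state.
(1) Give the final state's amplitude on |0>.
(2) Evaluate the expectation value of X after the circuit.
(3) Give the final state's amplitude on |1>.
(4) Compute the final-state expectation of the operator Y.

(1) The amplitude on |0> is sqrt(2)/2.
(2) In the final state, X has expectation 1.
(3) The amplitude on |1> is sqrt(2)/2.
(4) The observable Y averages to 0.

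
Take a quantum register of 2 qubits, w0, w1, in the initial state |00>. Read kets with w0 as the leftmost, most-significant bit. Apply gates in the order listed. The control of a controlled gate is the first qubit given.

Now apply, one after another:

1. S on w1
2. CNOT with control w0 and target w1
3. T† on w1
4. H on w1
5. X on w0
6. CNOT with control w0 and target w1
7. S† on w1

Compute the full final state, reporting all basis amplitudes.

After the circuit, the state carries amplitude 0 on |00>, 0 on |01>, sqrt(2)/2 on |10>, -sqrt(2)*I/2 on |11>.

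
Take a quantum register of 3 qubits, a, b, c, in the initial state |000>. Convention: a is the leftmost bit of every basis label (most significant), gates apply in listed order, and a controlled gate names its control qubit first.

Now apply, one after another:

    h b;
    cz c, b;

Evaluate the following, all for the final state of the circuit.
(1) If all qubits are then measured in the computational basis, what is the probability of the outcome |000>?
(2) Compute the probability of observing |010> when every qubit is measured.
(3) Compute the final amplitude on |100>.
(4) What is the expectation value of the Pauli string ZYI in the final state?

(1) A full measurement returns |000> with probability 1/2.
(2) The probability of measuring |010> is 1/2.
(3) The final state's coefficient on |100> equals 0.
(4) The observable ZYI averages to 0.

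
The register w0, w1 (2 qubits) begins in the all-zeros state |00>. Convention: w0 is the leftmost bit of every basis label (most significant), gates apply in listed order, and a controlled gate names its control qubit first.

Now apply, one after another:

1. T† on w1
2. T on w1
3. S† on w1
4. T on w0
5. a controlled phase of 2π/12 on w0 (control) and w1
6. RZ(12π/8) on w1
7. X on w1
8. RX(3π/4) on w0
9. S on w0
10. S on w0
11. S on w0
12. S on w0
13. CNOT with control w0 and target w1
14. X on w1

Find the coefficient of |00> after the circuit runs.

|00> carries amplitude -sqrt(2 - sqrt(2))*exp(I*pi/4)/2 in the final state. Key observation: gates 9-12 undo each other exactly, leaving only the rest of the circuit to track.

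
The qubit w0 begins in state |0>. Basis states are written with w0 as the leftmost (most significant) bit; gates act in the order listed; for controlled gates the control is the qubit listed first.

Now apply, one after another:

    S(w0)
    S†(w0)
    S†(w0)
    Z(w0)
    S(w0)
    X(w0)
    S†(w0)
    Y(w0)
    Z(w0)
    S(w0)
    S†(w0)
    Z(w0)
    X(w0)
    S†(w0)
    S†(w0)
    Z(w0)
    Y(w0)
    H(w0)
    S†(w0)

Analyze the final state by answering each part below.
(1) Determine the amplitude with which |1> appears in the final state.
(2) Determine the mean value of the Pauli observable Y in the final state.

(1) The amplitude on |1> is sqrt(2)/2.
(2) The expectation value of Y is -1.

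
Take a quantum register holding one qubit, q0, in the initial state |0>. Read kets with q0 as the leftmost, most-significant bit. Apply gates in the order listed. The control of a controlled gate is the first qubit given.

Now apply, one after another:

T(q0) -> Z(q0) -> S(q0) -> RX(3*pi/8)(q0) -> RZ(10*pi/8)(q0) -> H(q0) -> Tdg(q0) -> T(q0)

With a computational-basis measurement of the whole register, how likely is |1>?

A full measurement returns |1> with probability sqrt(2*sqrt(2) + 4)/8 + 1/2.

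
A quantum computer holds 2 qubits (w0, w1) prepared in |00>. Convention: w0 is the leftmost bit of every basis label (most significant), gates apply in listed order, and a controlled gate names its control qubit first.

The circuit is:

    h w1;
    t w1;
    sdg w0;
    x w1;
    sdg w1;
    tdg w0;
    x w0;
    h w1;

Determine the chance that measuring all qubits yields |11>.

A full measurement returns |11> with probability sqrt(2)/4 + 1/2.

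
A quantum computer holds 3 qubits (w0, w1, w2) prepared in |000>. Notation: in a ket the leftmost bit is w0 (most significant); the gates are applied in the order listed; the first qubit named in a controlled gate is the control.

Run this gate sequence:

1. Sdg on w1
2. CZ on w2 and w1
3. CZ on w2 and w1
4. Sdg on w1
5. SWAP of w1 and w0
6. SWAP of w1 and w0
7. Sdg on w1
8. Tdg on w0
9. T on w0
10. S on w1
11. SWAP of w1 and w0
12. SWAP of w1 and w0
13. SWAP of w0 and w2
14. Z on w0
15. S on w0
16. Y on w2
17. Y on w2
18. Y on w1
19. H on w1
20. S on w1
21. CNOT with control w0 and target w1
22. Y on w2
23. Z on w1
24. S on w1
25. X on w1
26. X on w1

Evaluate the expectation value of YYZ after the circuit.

The observable YYZ averages to 0.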